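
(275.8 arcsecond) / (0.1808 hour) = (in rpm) 1 arcsecond = 4.8481368e-06 rad, so 275.8 arcsecond = 275.8 * 4.8481368e-06 = 0.0013371161 rad. 1 hour = 3600 s, so 0.1808 hour = 0.1808 * 3600 = 650.88 s. Combine: 0.0013371161 rad / 650.88 s = 2.0543205e-06 rad/s. 1 rpm = 0.10471976 rad/s, so 2.0543205e-06 rad/s = 2.0543205e-06 / 0.10471976 = 1.9617316e-05 rpm ≈ 1.962e-05 rpm (4 s.f.). Final answer: 1.962e-05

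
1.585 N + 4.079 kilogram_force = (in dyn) 1.585 N is already in N. 1 kilogram_force = 9.80665 N, so 4.079 kilogram_force = 4.079 * 9.80665 = 40.001325 N. Sum: 1.585 + 40.001325 = 41.586325 N. 1 dyn = 1e-05 N, so 41.586325 N = 41.586325 / 1e-05 = 4158632.5 dyn ≈ 4.159e+06 dyn (4 s.f.). Final answer: 4.159e+06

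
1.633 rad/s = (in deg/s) 93.56. Check: 1 deg/s = 0.017453293 rad/s, so 1.633 rad/s = 1.633 / 0.017453293 = 93.564008 deg/s ≈ 93.56 deg/s (4 s.f.).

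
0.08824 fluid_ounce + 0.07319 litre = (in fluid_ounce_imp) 1 fluid_ounce = 2.957353e-05 m^3, so 0.08824 fluid_ounce = 0.08824 * 2.957353e-05 = 2.6095682e-06 m^3. 1 litre = 0.001 m^3, so 0.07319 litre = 0.07319 * 0.001 = 7.319e-05 m^3. Sum: 2.6095682e-06 + 7.319e-05 = 7.5799568e-05 m^3. 1 fluid_ounce_imp = 2.8413063e-05 m^3, so 7.5799568e-05 m^3 = 7.5799568e-05 / 2.8413063e-05 = 2.6677718 fluid_ounce_imp ≈ 2.668 fluid_ounce_imp (4 s.f.). Final answer: 2.668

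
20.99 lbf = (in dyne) 1 lbf = 4.4482216 N, so 20.99 lbf = 20.99 * 4.4482216 = 93.368172 N. 1 dyne = 1e-05 N, so 93.368172 N = 93.368172 / 1e-05 = 9336817.2 dyne ≈ 9.337e+06 dyne (4 s.f.). Final answer: 9.337e+06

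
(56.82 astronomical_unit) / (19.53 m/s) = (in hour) 1.209e+08. Check: 1 astronomical_unit = 1.4959787e+11 m, so 56.82 astronomical_unit = 56.82 * 1.4959787e+11 = 8.500151e+12 m. 19.53 m/s is already in m/s. Combine: 8.500151e+12 m / 19.53 m/s = 4.3523559e+11 s. 1 hour = 3600 s, so 4.3523559e+11 s = 4.3523559e+11 / 3600 = 1.2089877e+08 hour ≈ 1.209e+08 hour (4 s.f.).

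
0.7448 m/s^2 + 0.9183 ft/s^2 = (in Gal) 102.5. Check: 0.7448 m/s^2 is already in m/s^2. 1 ft/s^2 = 0.3048 m/s^2, so 0.9183 ft/s^2 = 0.9183 * 0.3048 = 0.27989784 m/s^2. Sum: 0.7448 + 0.27989784 = 1.0246978 m/s^2. 1 Gal = 0.01 m/s^2, so 1.0246978 m/s^2 = 1.0246978 / 0.01 = 102.46978 Gal ≈ 102.5 Gal (4 s.f.).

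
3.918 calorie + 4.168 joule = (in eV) 1.283e+20. Check: 1 calorie = 4.184 J, so 3.918 calorie = 3.918 * 4.184 = 16.392912 J. 4.168 joule = 4.168 J. Sum: 16.392912 + 4.168 = 20.560912 J. 1 eV = 1.6021766e-19 J, so 20.560912 J = 20.560912 / 1.6021766e-19 = 1.2833112e+20 eV ≈ 1.283e+20 eV (4 s.f.).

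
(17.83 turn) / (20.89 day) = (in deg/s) 1 turn = 6.2831853 rad, so 17.83 turn = 17.83 * 6.2831853 = 112.02919 rad. 1 day = 86400 s, so 20.89 day = 20.89 * 86400 = 1804896 s. Combine: 112.02919 rad / 1804896 s = 6.2069612e-05 rad/s. 1 deg/s = 0.017453293 rad/s, so 6.2069612e-05 rad/s = 6.2069612e-05 / 0.017453293 = 0.0035563268 deg/s ≈ 0.003556 deg/s (4 s.f.). Final answer: 0.003556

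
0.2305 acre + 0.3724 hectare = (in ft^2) 5.013e+04. Check: 1 acre = 4046.8564 m^2, so 0.2305 acre = 0.2305 * 4046.8564 = 932.80041 m^2. 1 hectare = 10000 m^2, so 0.3724 hectare = 0.3724 * 10000 = 3724 m^2. Sum: 932.80041 + 3724 = 4656.8004 m^2. 1 ft^2 = 0.09290304 m^2, so 4656.8004 m^2 = 4656.8004 / 0.09290304 = 50125.382 ft^2 ≈ 5.013e+04 ft^2 (4 s.f.).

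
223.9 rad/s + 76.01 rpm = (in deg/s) 223.9 rad/s is already in rad/s. 1 rpm = 0.10471976 rad/s, so 76.01 rpm = 76.01 * 0.10471976 = 7.9597486 rad/s. Sum: 223.9 + 7.9597486 = 231.85975 rad/s. 1 deg/s = 0.017453293 rad/s, so 231.85975 rad/s = 231.85975 / 0.017453293 = 13284.585 deg/s ≈ 1.328e+04 deg/s (4 s.f.). Final answer: 1.328e+04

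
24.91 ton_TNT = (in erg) 1.042e+18. Check: 1 ton_TNT = 4.184e+09 J, so 24.91 ton_TNT = 24.91 * 4.184e+09 = 1.0422344e+11 J. 1 erg = 1e-07 J, so 1.0422344e+11 J = 1.0422344e+11 / 1e-07 = 1.0422344e+18 erg ≈ 1.042e+18 erg (4 s.f.).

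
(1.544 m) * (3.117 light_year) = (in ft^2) 1.544 m is already in m. 1 light_year = 9.4607305e+15 m, so 3.117 light_year = 3.117 * 9.4607305e+15 = 2.9489097e+16 m. Combine: 1.544 m * 2.9489097e+16 m = 4.5531166e+16 m^2. 1 ft^2 = 0.09290304 m^2, so 4.5531166e+16 m^2 = 4.5531166e+16 / 0.09290304 = 4.9009339e+17 ft^2 ≈ 4.901e+17 ft^2 (4 s.f.). Final answer: 4.901e+17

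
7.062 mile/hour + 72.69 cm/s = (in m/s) 1 mile/hour = 0.44704 m/s, so 7.062 mile/hour = 7.062 * 0.44704 = 3.1569965 m/s. 1 cm/s = 0.01 m/s, so 72.69 cm/s = 72.69 * 0.01 = 0.7269 m/s. Sum: 3.1569965 + 0.7269 = 3.8838965 m/s. Result: 3.8838965 m/s ≈ 3.884 m/s (4 s.f.). Final answer: 3.884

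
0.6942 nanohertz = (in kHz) 1 nanohertz = 1e-09 Hz, so 0.6942 nanohertz = 0.6942 * 1e-09 = 6.942e-10 Hz. 1 kHz = 1000 Hz, so 6.942e-10 Hz = 6.942e-10 / 1000 = 6.942e-13 kHz. Final answer: 6.942e-13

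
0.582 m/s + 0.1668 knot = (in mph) 0.582 m/s is already in m/s. 1 knot = 0.51444444 m/s, so 0.1668 knot = 0.1668 * 0.51444444 = 0.085809333 m/s. Sum: 0.582 + 0.085809333 = 0.66780933 m/s. 1 mph = 0.44704 m/s, so 0.66780933 m/s = 0.66780933 / 0.44704 = 1.4938469 mph ≈ 1.494 mph (4 s.f.). Final answer: 1.494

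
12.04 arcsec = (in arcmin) 1 arcsec = 4.8481368e-06 rad, so 12.04 arcsec = 12.04 * 4.8481368e-06 = 5.8371567e-05 rad. 1 arcmin = 0.00029088821 rad, so 5.8371567e-05 rad = 5.8371567e-05 / 0.00029088821 = 0.20066667 arcmin ≈ 0.2007 arcmin (4 s.f.). Final answer: 0.2007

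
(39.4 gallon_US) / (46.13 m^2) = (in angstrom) 1 gallon_US = 0.0037854118 m^3, so 39.4 gallon_US = 39.4 * 0.0037854118 = 0.14914522 m^3. 46.13 m^2 is already in m^2. Combine: 0.14914522 m^3 / 46.13 m^2 = 0.0032331503 m. 1 angstrom = 1e-10 m, so 0.0032331503 m = 0.0032331503 / 1e-10 = 32331503 angstrom ≈ 3.233e+07 angstrom (4 s.f.). Final answer: 3.233e+07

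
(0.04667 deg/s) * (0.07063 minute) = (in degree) 0.1978. Check: 1 deg/s = 0.017453293 rad/s, so 0.04667 deg/s = 0.04667 * 0.017453293 = 0.00081454516 rad/s. 1 minute = 60 s, so 0.07063 minute = 0.07063 * 60 = 4.2378 s. Combine: 0.00081454516 rad/s * 4.2378 s = 0.0034518795 rad. 1 degree = 0.017453293 rad, so 0.0034518795 rad = 0.0034518795 / 0.017453293 = 0.19777813 degree ≈ 0.1978 degree (4 s.f.).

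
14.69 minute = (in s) 1 minute = 60 s, so 14.69 minute = 14.69 * 60 = 881.4 s. Result: 881.4 s. Final answer: 881.4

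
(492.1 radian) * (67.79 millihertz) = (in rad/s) 492.1 radian = 492.1 rad. 1 millihertz = 0.001 Hz, so 67.79 millihertz = 67.79 * 0.001 = 0.06779 Hz. Combine: 492.1 rad * 0.06779 Hz = 33.359459 rad/s. Result: 33.359459 rad/s ≈ 33.36 rad/s (4 s.f.). Final answer: 33.36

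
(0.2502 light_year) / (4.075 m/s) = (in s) 1 light_year = 9.4607305e+15 m, so 0.2502 light_year = 0.2502 * 9.4607305e+15 = 2.3670748e+15 m. 4.075 m/s is already in m/s. Combine: 2.3670748e+15 m / 4.075 m/s = 5.8087724e+14 s. Result: 5.8087724e+14 s ≈ 5.809e+14 s (4 s.f.). Final answer: 5.809e+14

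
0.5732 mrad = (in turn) 1 mrad = 0.001 rad, so 0.5732 mrad = 0.5732 * 0.001 = 0.0005732 rad. 1 turn = 6.2831853 rad, so 0.0005732 rad = 0.0005732 / 6.2831853 = 9.1227613e-05 turn ≈ 9.123e-05 turn (4 s.f.). Final answer: 9.123e-05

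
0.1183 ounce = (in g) 3.354. Check: 1 ounce = 0.028349523 kg, so 0.1183 ounce = 0.1183 * 0.028349523 = 0.0033537486 kg. 1 g = 0.001 kg, so 0.0033537486 kg = 0.0033537486 / 0.001 = 3.3537486 g ≈ 3.354 g (4 s.f.).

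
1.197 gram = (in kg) 1 gram = 0.001 kg, so 1.197 gram = 1.197 * 0.001 = 0.001197 kg. Result: 0.001197 kg. Final answer: 0.001197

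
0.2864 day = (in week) 0.04091. Check: 1 day = 86400 s, so 0.2864 day = 0.2864 * 86400 = 24744.96 s. 1 week = 604800 s, so 24744.96 s = 24744.96 / 604800 = 0.040914286 week ≈ 0.04091 week (4 s.f.).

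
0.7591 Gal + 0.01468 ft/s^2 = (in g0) 0.00123. Check: 1 Gal = 0.01 m/s^2, so 0.7591 Gal = 0.7591 * 0.01 = 0.007591 m/s^2. 1 ft/s^2 = 0.3048 m/s^2, so 0.01468 ft/s^2 = 0.01468 * 0.3048 = 0.004474464 m/s^2. Sum: 0.007591 + 0.004474464 = 0.012065464 m/s^2. 1 g0 = 9.80665 m/s^2, so 0.012065464 m/s^2 = 0.012065464 / 9.80665 = 0.0012303349 g0 ≈ 0.00123 g0 (4 s.f.).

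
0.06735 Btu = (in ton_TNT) 1.698e-08. Check: 1 Btu = 1055.0559 J, so 0.06735 Btu = 0.06735 * 1055.0559 = 71.058012 J. 1 ton_TNT = 4.184e+09 J, so 71.058012 J = 71.058012 / 4.184e+09 = 1.6983272e-08 ton_TNT ≈ 1.698e-08 ton_TNT (4 s.f.).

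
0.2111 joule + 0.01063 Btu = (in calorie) 2.731. Check: 0.2111 joule = 0.2111 J. 1 Btu = 1055.0559 J, so 0.01063 Btu = 0.01063 * 1055.0559 = 11.215244 J. Sum: 0.2111 + 11.215244 = 11.426344 J. 1 calorie = 4.184 J, so 11.426344 J = 11.426344 / 4.184 = 2.7309617 calorie ≈ 2.731 calorie (4 s.f.).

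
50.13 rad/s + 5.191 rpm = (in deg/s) 2903. Check: 50.13 rad/s is already in rad/s. 1 rpm = 0.10471976 rad/s, so 5.191 rpm = 5.191 * 0.10471976 = 0.54360025 rad/s. Sum: 50.13 + 0.54360025 = 50.6736 rad/s. 1 deg/s = 0.017453293 rad/s, so 50.6736 rad/s = 50.6736 / 0.017453293 = 2903.3834 deg/s ≈ 2903 deg/s (4 s.f.).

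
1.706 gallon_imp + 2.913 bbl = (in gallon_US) 124.4. Check: 1 gallon_imp = 0.00454609 m^3, so 1.706 gallon_imp = 1.706 * 0.00454609 = 0.0077556295 m^3. 1 bbl = 0.15898729 m^3, so 2.913 bbl = 2.913 * 0.15898729 = 0.46312999 m^3. Sum: 0.0077556295 + 0.46312999 = 0.47088562 m^3. 1 gallon_US = 0.0037854118 m^3, so 0.47088562 m^3 = 0.47088562 / 0.0037854118 = 124.39482 gallon_US ≈ 124.4 gallon_US (4 s.f.).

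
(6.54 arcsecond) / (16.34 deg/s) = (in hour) 1 arcsecond = 4.8481368e-06 rad, so 6.54 arcsecond = 6.54 * 4.8481368e-06 = 3.1706815e-05 rad. 1 deg/s = 0.017453293 rad/s, so 16.34 deg/s = 16.34 * 0.017453293 = 0.2851868 rad/s. Combine: 3.1706815e-05 rad / 0.2851868 rad/s = 0.00011117911 s. 1 hour = 3600 s, so 0.00011117911 s = 0.00011117911 / 3600 = 3.0883086e-08 hour ≈ 3.088e-08 hour (4 s.f.). Final answer: 3.088e-08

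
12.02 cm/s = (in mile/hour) 1 cm/s = 0.01 m/s, so 12.02 cm/s = 12.02 * 0.01 = 0.1202 m/s. 1 mile/hour = 0.44704 m/s, so 0.1202 m/s = 0.1202 / 0.44704 = 0.26887974 mile/hour ≈ 0.2689 mile/hour (4 s.f.). Final answer: 0.2689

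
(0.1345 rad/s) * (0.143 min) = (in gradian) 0.1345 rad/s is already in rad/s. 1 min = 60 s, so 0.143 min = 0.143 * 60 = 8.58 s. Combine: 0.1345 rad/s * 8.58 s = 1.15401 rad. 1 gradian = 0.015707963 rad, so 1.15401 rad = 1.15401 / 0.015707963 = 73.466558 gradian ≈ 73.47 gradian (4 s.f.). Final answer: 73.47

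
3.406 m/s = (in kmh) 12.26. Check: 1 kmh = 0.27777778 m/s, so 3.406 m/s = 3.406 / 0.27777778 = 12.2616 kmh ≈ 12.26 kmh (4 s.f.).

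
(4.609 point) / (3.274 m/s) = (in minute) 8.277e-06. Check: 1 point = 0.00035277778 m, so 4.609 point = 4.609 * 0.00035277778 = 0.0016259528 m. 3.274 m/s is already in m/s. Combine: 0.0016259528 m / 3.274 m/s = 0.00049662577 s. 1 minute = 60 s, so 0.00049662577 s = 0.00049662577 / 60 = 8.2770962e-06 minute ≈ 8.277e-06 minute (4 s.f.).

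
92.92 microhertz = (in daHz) 1 microhertz = 1e-06 Hz, so 92.92 microhertz = 92.92 * 1e-06 = 9.292e-05 Hz. 1 daHz = 10 Hz, so 9.292e-05 Hz = 9.292e-05 / 10 = 9.292e-06 daHz. Final answer: 9.292e-06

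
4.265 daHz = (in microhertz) 4.265e+07. Check: 1 daHz = 10 Hz, so 4.265 daHz = 4.265 * 10 = 42.65 Hz. 1 microhertz = 1e-06 Hz, so 42.65 Hz = 42.65 / 1e-06 = 42650000 microhertz ≈ 4.265e+07 microhertz (4 s.f.).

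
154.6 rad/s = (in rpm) 1 rpm = 0.10471976 rad/s, so 154.6 rad/s = 154.6 / 0.10471976 = 1476.3213 rpm ≈ 1476 rpm (4 s.f.). Final answer: 1476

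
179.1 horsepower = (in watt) 1 horsepower = 745.69987 W, so 179.1 horsepower = 179.1 * 745.69987 = 133554.85 W. 133554.85 W = 133554.85 watt ≈ 1.336e+05 watt (4 s.f.). Final answer: 1.336e+05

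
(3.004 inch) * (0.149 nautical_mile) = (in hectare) 0.002106. Check: 1 inch = 0.0254 m, so 3.004 inch = 3.004 * 0.0254 = 0.0763016 m. 1 nautical_mile = 1852 m, so 0.149 nautical_mile = 0.149 * 1852 = 275.948 m. Combine: 0.0763016 m * 275.948 m = 21.055274 m^2. 1 hectare = 10000 m^2, so 21.055274 m^2 = 21.055274 / 10000 = 0.0021055274 hectare ≈ 0.002106 hectare (4 s.f.).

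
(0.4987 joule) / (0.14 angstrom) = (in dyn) 3.562e+15. Check: 0.4987 joule = 0.4987 J. 1 angstrom = 1e-10 m, so 0.14 angstrom = 0.14 * 1e-10 = 1.4e-11 m. Combine: 0.4987 J / 1.4e-11 m = 3.5621429e+10 N. 1 dyn = 1e-05 N, so 3.5621429e+10 N = 3.5621429e+10 / 1e-05 = 3.5621429e+15 dyn ≈ 3.562e+15 dyn (4 s.f.).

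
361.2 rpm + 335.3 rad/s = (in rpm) 3563. Check: 1 rpm = 0.10471976 rad/s, so 361.2 rpm = 361.2 * 0.10471976 = 37.824776 rad/s. 335.3 rad/s is already in rad/s. Sum: 37.824776 + 335.3 = 373.12478 rad/s. 1 rpm = 0.10471976 rad/s, so 373.12478 rad/s = 373.12478 / 0.10471976 = 3563.0791 rpm ≈ 3563 rpm (4 s.f.).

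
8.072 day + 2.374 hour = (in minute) 1.177e+04. Check: 1 day = 86400 s, so 8.072 day = 8.072 * 86400 = 697420.8 s. 1 hour = 3600 s, so 2.374 hour = 2.374 * 3600 = 8546.4 s. Sum: 697420.8 + 8546.4 = 705967.2 s. 1 minute = 60 s, so 705967.2 s = 705967.2 / 60 = 11766.12 minute ≈ 1.177e+04 minute (4 s.f.).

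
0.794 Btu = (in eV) 5.229e+21. Check: 1 Btu = 1055.0559 J, so 0.794 Btu = 0.794 * 1055.0559 = 837.71435 J. 1 eV = 1.6021766e-19 J, so 837.71435 J = 837.71435 / 1.6021766e-19 = 5.2286017e+21 eV ≈ 5.229e+21 eV (4 s.f.).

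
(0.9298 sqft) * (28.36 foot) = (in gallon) 1 sqft = 0.09290304 m^2, so 0.9298 sqft = 0.9298 * 0.09290304 = 0.086381247 m^2. 1 foot = 0.3048 m, so 28.36 foot = 28.36 * 0.3048 = 8.644128 m. Combine: 0.086381247 m^2 * 8.644128 m = 0.74669055 m^3. 1 gallon = 0.0037854118 m^3, so 0.74669055 m^3 = 0.74669055 / 0.0037854118 = 197.25478 gallon ≈ 197.3 gallon (4 s.f.). Final answer: 197.3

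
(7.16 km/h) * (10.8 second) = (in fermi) 2.148e+16. Check: 1 km/h = 0.27777778 m/s, so 7.16 km/h = 7.16 * 0.27777778 = 1.9888889 m/s. 10.8 second = 10.8 s. Combine: 1.9888889 m/s * 10.8 s = 21.48 m. 1 fermi = 1e-15 m, so 21.48 m = 21.48 / 1e-15 = 2.148e+16 fermi.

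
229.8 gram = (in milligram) 2.298e+05. Check: 1 gram = 0.001 kg, so 229.8 gram = 229.8 * 0.001 = 0.2298 kg. 1 milligram = 1e-06 kg, so 0.2298 kg = 0.2298 / 1e-06 = 229800 milligram ≈ 2.298e+05 milligram (4 s.f.).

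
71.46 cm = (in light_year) 7.553e-17. Check: 1 cm = 0.01 m, so 71.46 cm = 71.46 * 0.01 = 0.7146 m. 1 light_year = 9.4607305e+15 m, so 0.7146 m = 0.7146 / 9.4607305e+15 = 7.553328e-17 light_year ≈ 7.553e-17 light_year (4 s.f.).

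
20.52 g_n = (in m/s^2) 201.2. Check: 1 g_n = 9.80665 m/s^2, so 20.52 g_n = 20.52 * 9.80665 = 201.23246 m/s^2. Result: 201.23246 m/s^2 ≈ 201.2 m/s^2 (4 s.f.).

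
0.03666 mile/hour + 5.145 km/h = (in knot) 1 mile/hour = 0.44704 m/s, so 0.03666 mile/hour = 0.03666 * 0.44704 = 0.016388486 m/s. 1 km/h = 0.27777778 m/s, so 5.145 km/h = 5.145 * 0.27777778 = 1.4291667 m/s. Sum: 0.016388486 + 1.4291667 = 1.4455552 m/s. 1 knot = 0.51444444 m/s, so 1.4455552 m/s = 1.4455552 / 0.51444444 = 2.8099344 knot ≈ 2.81 knot (4 s.f.). Final answer: 2.81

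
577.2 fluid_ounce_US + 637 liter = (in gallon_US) 172.8. Check: 1 fluid_ounce_US = 2.957353e-05 m^3, so 577.2 fluid_ounce_US = 577.2 * 2.957353e-05 = 0.017069841 m^3. 1 liter = 0.001 m^3, so 637 liter = 637 * 0.001 = 0.637 m^3. Sum: 0.017069841 + 0.637 = 0.65406984 m^3. 1 gallon_US = 0.0037854118 m^3, so 0.65406984 m^3 = 0.65406984 / 0.0037854118 = 172.78697 gallon_US ≈ 172.8 gallon_US (4 s.f.).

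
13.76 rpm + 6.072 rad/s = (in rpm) 71.74. Check: 1 rpm = 0.10471976 rad/s, so 13.76 rpm = 13.76 * 0.10471976 = 1.4409438 rad/s. 6.072 rad/s is already in rad/s. Sum: 1.4409438 + 6.072 = 7.5129438 rad/s. 1 rpm = 0.10471976 rad/s, so 7.5129438 rad/s = 7.5129438 / 0.10471976 = 71.743329 rpm ≈ 71.74 rpm (4 s.f.).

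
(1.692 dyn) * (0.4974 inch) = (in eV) 1 dyn = 1e-05 N, so 1.692 dyn = 1.692 * 1e-05 = 1.692e-05 N. 1 inch = 0.0254 m, so 0.4974 inch = 0.4974 * 0.0254 = 0.01263396 m. Combine: 1.692e-05 N * 0.01263396 m = 2.137666e-07 J. 1 eV = 1.6021766e-19 J, so 2.137666e-07 J = 2.137666e-07 / 1.6021766e-19 = 1.3342262e+12 eV ≈ 1.334e+12 eV (4 s.f.). Final answer: 1.334e+12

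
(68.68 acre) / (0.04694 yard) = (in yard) 7.082e+06. Check: 1 acre = 4046.8564 m^2, so 68.68 acre = 68.68 * 4046.8564 = 277938.1 m^2. 1 yard = 0.9144 m, so 0.04694 yard = 0.04694 * 0.9144 = 0.042921936 m. Combine: 277938.1 m^2 / 0.042921936 m = 6475432.5 m. 1 yard = 0.9144 m, so 6475432.5 m = 6475432.5 / 0.9144 = 7081619.1 yard ≈ 7.082e+06 yard (4 s.f.).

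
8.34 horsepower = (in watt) 1 horsepower = 745.69987 W, so 8.34 horsepower = 8.34 * 745.69987 = 6219.1369 W. 6219.1369 W = 6219.1369 watt ≈ 6219 watt (4 s.f.). Final answer: 6219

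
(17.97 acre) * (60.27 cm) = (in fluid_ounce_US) 1 acre = 4046.8564 m^2, so 17.97 acre = 17.97 * 4046.8564 = 72722.01 m^2. 1 cm = 0.01 m, so 60.27 cm = 60.27 * 0.01 = 0.6027 m. Combine: 72722.01 m^2 * 0.6027 m = 43829.555 m^3. 1 fluid_ounce_US = 2.957353e-05 m^3, so 43829.555 m^3 = 43829.555 / 2.957353e-05 = 1.4820536e+09 fluid_ounce_US ≈ 1.482e+09 fluid_ounce_US (4 s.f.). Final answer: 1.482e+09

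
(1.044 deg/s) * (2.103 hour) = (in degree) 1 deg/s = 0.017453293 rad/s, so 1.044 deg/s = 1.044 * 0.017453293 = 0.018221237 rad/s. 1 hour = 3600 s, so 2.103 hour = 2.103 * 3600 = 7570.8 s. Combine: 0.018221237 rad/s * 7570.8 s = 137.94934 rad. 1 degree = 0.017453293 rad, so 137.94934 rad = 137.94934 / 0.017453293 = 7903.9152 degree ≈ 7904 degree (4 s.f.). Final answer: 7904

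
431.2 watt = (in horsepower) 0.5782. Check: 431.2 watt = 431.2 W. 1 horsepower = 745.69987 W, so 431.2 W = 431.2 / 745.69987 = 0.57824873 horsepower ≈ 0.5782 horsepower (4 s.f.).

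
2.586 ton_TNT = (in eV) 1 ton_TNT = 4.184e+09 J, so 2.586 ton_TNT = 2.586 * 4.184e+09 = 1.0819824e+10 J. 1 eV = 1.6021766e-19 J, so 1.0819824e+10 J = 1.0819824e+10 / 1.6021766e-19 = 6.753203e+28 eV ≈ 6.753e+28 eV (4 s.f.). Final answer: 6.753e+28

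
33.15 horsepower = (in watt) 2.472e+04. Check: 1 horsepower = 745.69987 W, so 33.15 horsepower = 33.15 * 745.69987 = 24719.951 W. 24719.951 W = 24719.951 watt ≈ 2.472e+04 watt (4 s.f.).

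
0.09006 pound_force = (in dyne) 4.006e+04. Check: 1 pound_force = 4.4482216 N, so 0.09006 pound_force = 0.09006 * 4.4482216 = 0.40060684 N. 1 dyne = 1e-05 N, so 0.40060684 N = 0.40060684 / 1e-05 = 40060.684 dyne ≈ 4.006e+04 dyne (4 s.f.).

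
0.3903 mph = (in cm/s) 1 mph = 0.44704 m/s, so 0.3903 mph = 0.3903 * 0.44704 = 0.17447971 m/s. 1 cm/s = 0.01 m/s, so 0.17447971 m/s = 0.17447971 / 0.01 = 17.447971 cm/s ≈ 17.45 cm/s (4 s.f.). Final answer: 17.45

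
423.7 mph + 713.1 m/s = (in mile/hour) 2019. Check: 1 mph = 0.44704 m/s, so 423.7 mph = 423.7 * 0.44704 = 189.41085 m/s. 713.1 m/s is already in m/s. Sum: 189.41085 + 713.1 = 902.51085 m/s. 1 mile/hour = 0.44704 m/s, so 902.51085 m/s = 902.51085 / 0.44704 = 2018.8593 mile/hour ≈ 2019 mile/hour (4 s.f.).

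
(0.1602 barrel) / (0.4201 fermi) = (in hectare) 6.063e+09. Check: 1 barrel = 0.15898729 m^3, so 0.1602 barrel = 0.1602 * 0.15898729 = 0.025469765 m^3. 1 fermi = 1e-15 m, so 0.4201 fermi = 0.4201 * 1e-15 = 4.201e-16 m. Combine: 0.025469765 m^3 / 4.201e-16 m = 6.0627862e+13 m^2. 1 hectare = 10000 m^2, so 6.0627862e+13 m^2 = 6.0627862e+13 / 10000 = 6.0627862e+09 hectare ≈ 6.063e+09 hectare (4 s.f.).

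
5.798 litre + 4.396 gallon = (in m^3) 0.02244. Check: 1 litre = 0.001 m^3, so 5.798 litre = 5.798 * 0.001 = 0.005798 m^3. 1 gallon = 0.0037854118 m^3, so 4.396 gallon = 4.396 * 0.0037854118 = 0.01664067 m^3. Sum: 0.005798 + 0.01664067 = 0.02243867 m^3. Result: 0.02243867 m^3 ≈ 0.02244 m^3 (4 s.f.).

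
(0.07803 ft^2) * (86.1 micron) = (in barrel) 1 ft^2 = 0.09290304 m^2, so 0.07803 ft^2 = 0.07803 * 0.09290304 = 0.0072492242 m^2. 1 micron = 1e-06 m, so 86.1 micron = 86.1 * 1e-06 = 8.61e-05 m. Combine: 0.0072492242 m^2 * 8.61e-05 m = 6.241582e-07 m^3. 1 barrel = 0.15898729 m^3, so 6.241582e-07 m^3 = 6.241582e-07 / 0.15898729 = 3.925837e-06 barrel ≈ 3.926e-06 barrel (4 s.f.). Final answer: 3.926e-06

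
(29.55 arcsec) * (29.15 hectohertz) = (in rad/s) 1 arcsec = 4.8481368e-06 rad, so 29.55 arcsec = 29.55 * 4.8481368e-06 = 0.00014326244 rad. 1 hectohertz = 100 Hz, so 29.15 hectohertz = 29.15 * 100 = 2915 Hz. Combine: 0.00014326244 rad * 2915 Hz = 0.41761002 rad/s. Result: 0.41761002 rad/s ≈ 0.4176 rad/s (4 s.f.). Final answer: 0.4176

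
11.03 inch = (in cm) 1 inch = 0.0254 m, so 11.03 inch = 11.03 * 0.0254 = 0.280162 m. 1 cm = 0.01 m, so 0.280162 m = 0.280162 / 0.01 = 28.0162 cm ≈ 28.02 cm (4 s.f.). Final answer: 28.02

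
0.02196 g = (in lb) 1 g = 0.001 kg, so 0.02196 g = 0.02196 * 0.001 = 2.196e-05 kg. 1 lb = 0.45359237 kg, so 2.196e-05 kg = 2.196e-05 / 0.45359237 = 4.8413513e-05 lb ≈ 4.841e-05 lb (4 s.f.). Final answer: 4.841e-05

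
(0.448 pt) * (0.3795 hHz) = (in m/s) 1 pt = 0.00035277778 m, so 0.448 pt = 0.448 * 0.00035277778 = 0.00015804444 m. 1 hHz = 100 Hz, so 0.3795 hHz = 0.3795 * 100 = 37.95 Hz. Combine: 0.00015804444 m * 37.95 Hz = 0.0059977867 m/s. Result: 0.0059977867 m/s ≈ 0.005998 m/s (4 s.f.). Final answer: 0.005998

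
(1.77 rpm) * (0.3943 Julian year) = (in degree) 1 rpm = 0.10471976 rad/s, so 1.77 rpm = 1.77 * 0.10471976 = 0.18535397 rad/s. 1 Julian year = 31557600 s, so 0.3943 Julian year = 0.3943 * 31557600 = 12443162 s. Combine: 0.18535397 rad/s * 12443162 s = 2306389.4 rad. 1 degree = 0.017453293 rad, so 2306389.4 rad = 2306389.4 / 0.017453293 = 1.3214638e+08 degree ≈ 1.321e+08 degree (4 s.f.). Final answer: 1.321e+08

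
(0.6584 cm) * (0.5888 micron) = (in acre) 9.579e-13. Check: 1 cm = 0.01 m, so 0.6584 cm = 0.6584 * 0.01 = 0.006584 m. 1 micron = 1e-06 m, so 0.5888 micron = 0.5888 * 1e-06 = 5.888e-07 m. Combine: 0.006584 m * 5.888e-07 m = 3.8766592e-09 m^2. 1 acre = 4046.8564 m^2, so 3.8766592e-09 m^2 = 3.8766592e-09 / 4046.8564 = 9.5794335e-13 acre ≈ 9.579e-13 acre (4 s.f.).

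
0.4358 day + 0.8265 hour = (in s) 4.063e+04. Check: 1 day = 86400 s, so 0.4358 day = 0.4358 * 86400 = 37653.12 s. 1 hour = 3600 s, so 0.8265 hour = 0.8265 * 3600 = 2975.4 s. Sum: 37653.12 + 2975.4 = 40628.52 s. Result: 40628.52 s ≈ 4.063e+04 s (4 s.f.).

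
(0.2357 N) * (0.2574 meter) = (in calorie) 0.2357 N is already in N. 0.2574 meter = 0.2574 m. Combine: 0.2357 N * 0.2574 m = 0.06066918 J. 1 calorie = 4.184 J, so 0.06066918 J = 0.06066918 / 4.184 = 0.014500282 calorie ≈ 0.0145 calorie (4 s.f.). Final answer: 0.0145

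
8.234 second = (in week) 8.234 second = 8.234 s. 1 week = 604800 s, so 8.234 s = 8.234 / 604800 = 1.3614418e-05 week ≈ 1.361e-05 week (4 s.f.). Final answer: 1.361e-05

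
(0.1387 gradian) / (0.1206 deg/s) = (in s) 1 gradian = 0.015707963 rad, so 0.1387 gradian = 0.1387 * 0.015707963 = 0.0021786945 rad. 1 deg/s = 0.017453293 rad/s, so 0.1206 deg/s = 0.1206 * 0.017453293 = 0.0021048671 rad/s. Combine: 0.0021786945 rad / 0.0021048671 rad/s = 1.0350746 s. Result: 1.0350746 s ≈ 1.035 s (4 s.f.). Final answer: 1.035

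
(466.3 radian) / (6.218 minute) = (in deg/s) 466.3 radian = 466.3 rad. 1 minute = 60 s, so 6.218 minute = 6.218 * 60 = 373.08 s. Combine: 466.3 rad / 373.08 s = 1.249866 rad/s. 1 deg/s = 0.017453293 rad/s, so 1.249866 rad/s = 1.249866 / 0.017453293 = 71.612046 deg/s ≈ 71.61 deg/s (4 s.f.). Final answer: 71.61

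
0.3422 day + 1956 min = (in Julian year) 0.004656. Check: 1 day = 86400 s, so 0.3422 day = 0.3422 * 86400 = 29566.08 s. 1 min = 60 s, so 1956 min = 1956 * 60 = 117360 s. Sum: 29566.08 + 117360 = 146926.08 s. 1 Julian year = 31557600 s, so 146926.08 s = 146926.08 / 31557600 = 0.0046558065 Julian year ≈ 0.004656 Julian year (4 s.f.).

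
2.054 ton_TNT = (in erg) 1 ton_TNT = 4.184e+09 J, so 2.054 ton_TNT = 2.054 * 4.184e+09 = 8.593936e+09 J. 1 erg = 1e-07 J, so 8.593936e+09 J = 8.593936e+09 / 1e-07 = 8.593936e+16 erg ≈ 8.594e+16 erg (4 s.f.). Final answer: 8.594e+16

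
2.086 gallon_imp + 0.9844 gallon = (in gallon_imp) 2.906. Check: 1 gallon_imp = 0.00454609 m^3, so 2.086 gallon_imp = 2.086 * 0.00454609 = 0.0094831437 m^3. 1 gallon = 0.0037854118 m^3, so 0.9844 gallon = 0.9844 * 0.0037854118 = 0.0037263594 m^3. Sum: 0.0094831437 + 0.0037263594 = 0.013209503 m^3. 1 gallon_imp = 0.00454609 m^3, so 0.013209503 m^3 = 0.013209503 / 0.00454609 = 2.9056845 gallon_imp ≈ 2.906 gallon_imp (4 s.f.).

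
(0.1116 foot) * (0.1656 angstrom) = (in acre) 1.392e-16. Check: 1 foot = 0.3048 m, so 0.1116 foot = 0.1116 * 0.3048 = 0.03401568 m. 1 angstrom = 1e-10 m, so 0.1656 angstrom = 0.1656 * 1e-10 = 1.656e-11 m. Combine: 0.03401568 m * 1.656e-11 m = 5.6329966e-13 m^2. 1 acre = 4046.8564 m^2, so 5.6329966e-13 m^2 = 5.6329966e-13 / 4046.8564 = 1.3919438e-16 acre ≈ 1.392e-16 acre (4 s.f.).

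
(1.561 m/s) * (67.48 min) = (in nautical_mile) 3.413. Check: 1.561 m/s is already in m/s. 1 min = 60 s, so 67.48 min = 67.48 * 60 = 4048.8 s. Combine: 1.561 m/s * 4048.8 s = 6320.1768 m. 1 nautical_mile = 1852 m, so 6320.1768 m = 6320.1768 / 1852 = 3.4126225 nautical_mile ≈ 3.413 nautical_mile (4 s.f.).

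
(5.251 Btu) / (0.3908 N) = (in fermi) 1 Btu = 1055.0559 J, so 5.251 Btu = 5.251 * 1055.0559 = 5540.0983 J. 0.3908 N is already in N. Combine: 5540.0983 J / 0.3908 N = 14176.301 m. 1 fermi = 1e-15 m, so 14176.301 m = 14176.301 / 1e-15 = 1.4176301e+19 fermi ≈ 1.418e+19 fermi (4 s.f.). Final answer: 1.418e+19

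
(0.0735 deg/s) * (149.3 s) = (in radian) 0.1915. Check: 1 deg/s = 0.017453293 rad/s, so 0.0735 deg/s = 0.0735 * 0.017453293 = 0.001282817 rad/s. 149.3 s is already in s. Combine: 0.001282817 rad/s * 149.3 s = 0.19152458 rad. 0.19152458 rad = 0.19152458 radian ≈ 0.1915 radian (4 s.f.).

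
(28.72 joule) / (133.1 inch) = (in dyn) 8.495e+05. Check: 28.72 joule = 28.72 J. 1 inch = 0.0254 m, so 133.1 inch = 133.1 * 0.0254 = 3.38074 m. Combine: 28.72 J / 3.38074 m = 8.4951815 N. 1 dyn = 1e-05 N, so 8.4951815 N = 8.4951815 / 1e-05 = 849518.15 dyn ≈ 8.495e+05 dyn (4 s.f.).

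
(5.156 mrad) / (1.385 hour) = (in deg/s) 1 mrad = 0.001 rad, so 5.156 mrad = 5.156 * 0.001 = 0.005156 rad. 1 hour = 3600 s, so 1.385 hour = 1.385 * 3600 = 4986 s. Combine: 0.005156 rad / 4986 s = 1.0340955e-06 rad/s. 1 deg/s = 0.017453293 rad/s, so 1.0340955e-06 rad/s = 1.0340955e-06 / 0.017453293 = 5.9249306e-05 deg/s ≈ 5.925e-05 deg/s (4 s.f.). Final answer: 5.925e-05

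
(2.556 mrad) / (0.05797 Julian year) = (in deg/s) 8.005e-08. Check: 1 mrad = 0.001 rad, so 2.556 mrad = 2.556 * 0.001 = 0.002556 rad. 1 Julian year = 31557600 s, so 0.05797 Julian year = 0.05797 * 31557600 = 1829394.1 s. Combine: 0.002556 rad / 1829394.1 s = 1.3971839e-09 rad/s. 1 deg/s = 0.017453293 rad/s, so 1.3971839e-09 rad/s = 1.3971839e-09 / 0.017453293 = 8.0052742e-08 deg/s ≈ 8.005e-08 deg/s (4 s.f.).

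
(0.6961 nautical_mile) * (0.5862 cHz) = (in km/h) 27.21. Check: 1 nautical_mile = 1852 m, so 0.6961 nautical_mile = 0.6961 * 1852 = 1289.1772 m. 1 cHz = 0.01 Hz, so 0.5862 cHz = 0.5862 * 0.01 = 0.005862 Hz. Combine: 1289.1772 m * 0.005862 Hz = 7.5571567 m/s. 1 km/h = 0.27777778 m/s, so 7.5571567 m/s = 7.5571567 / 0.27777778 = 27.205764 km/h ≈ 27.21 km/h (4 s.f.).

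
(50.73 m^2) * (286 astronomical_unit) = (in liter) 2.17e+18. Check: 50.73 m^2 is already in m^2. 1 astronomical_unit = 1.4959787e+11 m, so 286 astronomical_unit = 286 * 1.4959787e+11 = 4.2784991e+13 m. Combine: 50.73 m^2 * 4.2784991e+13 m = 2.1704826e+15 m^3. 1 liter = 0.001 m^3, so 2.1704826e+15 m^3 = 2.1704826e+15 / 0.001 = 2.1704826e+18 liter ≈ 2.17e+18 liter (4 s.f.).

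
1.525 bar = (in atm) 1 bar = 100000 Pa, so 1.525 bar = 1.525 * 100000 = 152500 Pa. 1 atm = 101325 Pa, so 152500 Pa = 152500 / 101325 = 1.505058 atm ≈ 1.505 atm (4 s.f.). Final answer: 1.505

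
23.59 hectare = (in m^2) 2.359e+05. Check: 1 hectare = 10000 m^2, so 23.59 hectare = 23.59 * 10000 = 235900 m^2. Result: 235900 m^2 ≈ 2.359e+05 m^2 (4 s.f.).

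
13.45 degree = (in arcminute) 807. Check: 1 degree = 0.017453293 rad, so 13.45 degree = 13.45 * 0.017453293 = 0.23474678 rad. 1 arcminute = 0.00029088821 rad, so 0.23474678 rad = 0.23474678 / 0.00029088821 = 807 arcminute.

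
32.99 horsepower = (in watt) 2.46e+04. Check: 1 horsepower = 745.69987 W, so 32.99 horsepower = 32.99 * 745.69987 = 24600.639 W. 24600.639 W = 24600.639 watt ≈ 2.46e+04 watt (4 s.f.).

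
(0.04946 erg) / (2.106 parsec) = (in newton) 1 erg = 1e-07 J, so 0.04946 erg = 0.04946 * 1e-07 = 4.946e-09 J. 1 parsec = 3.0856776e+16 m, so 2.106 parsec = 2.106 * 3.0856776e+16 = 6.498437e+16 m. Combine: 4.946e-09 J / 6.498437e+16 m = 7.611061e-26 N. 7.611061e-26 N = 7.611061e-26 newton ≈ 7.611e-26 newton (4 s.f.). Final answer: 7.611e-26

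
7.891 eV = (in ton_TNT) 3.022e-28. Check: 1 eV = 1.6021766e-19 J, so 7.891 eV = 7.891 * 1.6021766e-19 = 1.2642776e-18 J. 1 ton_TNT = 4.184e+09 J, so 1.2642776e-18 J = 1.2642776e-18 / 4.184e+09 = 3.0216959e-28 ton_TNT ≈ 3.022e-28 ton_TNT (4 s.f.).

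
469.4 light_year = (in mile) 1 light_year = 9.4607305e+15 m, so 469.4 light_year = 469.4 * 9.4607305e+15 = 4.4408669e+18 m. 1 mile = 1609.344 m, so 4.4408669e+18 m = 4.4408669e+18 / 1609.344 = 2.7594268e+15 mile ≈ 2.759e+15 mile (4 s.f.). Final answer: 2.759e+15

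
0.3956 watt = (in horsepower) 0.0005305. Check: 0.3956 watt = 0.3956 W. 1 horsepower = 745.69987 W, so 0.3956 W = 0.3956 / 745.69987 = 0.00053050834 horsepower ≈ 0.0005305 horsepower (4 s.f.).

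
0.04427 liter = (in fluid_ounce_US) 1.497. Check: 1 liter = 0.001 m^3, so 0.04427 liter = 0.04427 * 0.001 = 4.427e-05 m^3. 1 fluid_ounce_US = 2.957353e-05 m^3, so 4.427e-05 m^3 = 4.427e-05 / 2.957353e-05 = 1.4969468 fluid_ounce_US ≈ 1.497 fluid_ounce_US (4 s.f.).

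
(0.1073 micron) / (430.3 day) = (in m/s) 1 micron = 1e-06 m, so 0.1073 micron = 0.1073 * 1e-06 = 1.073e-07 m. 1 day = 86400 s, so 430.3 day = 430.3 * 86400 = 37177920 s. Combine: 1.073e-07 m / 37177920 s = 2.8861217e-15 m/s. Result: 2.8861217e-15 m/s ≈ 2.886e-15 m/s (4 s.f.). Final answer: 2.886e-15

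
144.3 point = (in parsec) 1.65e-18. Check: 1 point = 0.00035277778 m, so 144.3 point = 144.3 * 0.00035277778 = 0.050905833 m. 1 parsec = 3.0856776e+16 m, so 0.050905833 m = 0.050905833 / 3.0856776e+16 = 1.6497457e-18 parsec ≈ 1.65e-18 parsec (4 s.f.).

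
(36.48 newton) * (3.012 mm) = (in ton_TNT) 2.626e-11. Check: 36.48 newton = 36.48 N. 1 mm = 0.001 m, so 3.012 mm = 3.012 * 0.001 = 0.003012 m. Combine: 36.48 N * 0.003012 m = 0.10987776 J. 1 ton_TNT = 4.184e+09 J, so 0.10987776 J = 0.10987776 / 4.184e+09 = 2.6261415e-11 ton_TNT ≈ 2.626e-11 ton_TNT (4 s.f.).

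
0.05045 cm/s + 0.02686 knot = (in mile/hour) 1 cm/s = 0.01 m/s, so 0.05045 cm/s = 0.05045 * 0.01 = 0.0005045 m/s. 1 knot = 0.51444444 m/s, so 0.02686 knot = 0.02686 * 0.51444444 = 0.013817978 m/s. Sum: 0.0005045 + 0.013817978 = 0.014322478 m/s. 1 mile/hour = 0.44704 m/s, so 0.014322478 m/s = 0.014322478 / 0.44704 = 0.03203847 mile/hour ≈ 0.03204 mile/hour (4 s.f.). Final answer: 0.03204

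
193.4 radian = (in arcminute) 193.4 radian = 193.4 rad. 1 arcminute = 0.00029088821 rad, so 193.4 rad = 193.4 / 0.00029088821 = 664860.23 arcminute ≈ 6.649e+05 arcminute (4 s.f.). Final answer: 6.649e+05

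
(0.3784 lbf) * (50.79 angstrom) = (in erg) 1 lbf = 4.4482216 N, so 0.3784 lbf = 0.3784 * 4.4482216 = 1.6832071 N. 1 angstrom = 1e-10 m, so 50.79 angstrom = 50.79 * 1e-10 = 5.079e-09 m. Combine: 1.6832071 N * 5.079e-09 m = 8.5490087e-09 J. 1 erg = 1e-07 J, so 8.5490087e-09 J = 8.5490087e-09 / 1e-07 = 0.085490087 erg ≈ 0.08549 erg (4 s.f.). Final answer: 0.08549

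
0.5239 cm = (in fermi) 5.239e+12. Check: 1 cm = 0.01 m, so 0.5239 cm = 0.5239 * 0.01 = 0.005239 m. 1 fermi = 1e-15 m, so 0.005239 m = 0.005239 / 1e-15 = 5.239e+12 fermi.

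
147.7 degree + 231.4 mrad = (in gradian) 178.8. Check: 1 degree = 0.017453293 rad, so 147.7 degree = 147.7 * 0.017453293 = 2.5778513 rad. 1 mrad = 0.001 rad, so 231.4 mrad = 231.4 * 0.001 = 0.2314 rad. Sum: 2.5778513 + 0.2314 = 2.8092513 rad. 1 gradian = 0.015707963 rad, so 2.8092513 rad = 2.8092513 / 0.015707963 = 178.84249 gradian ≈ 178.8 gradian (4 s.f.).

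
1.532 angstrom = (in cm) 1 angstrom = 1e-10 m, so 1.532 angstrom = 1.532 * 1e-10 = 1.532e-10 m. 1 cm = 0.01 m, so 1.532e-10 m = 1.532e-10 / 0.01 = 1.532e-08 cm. Final answer: 1.532e-08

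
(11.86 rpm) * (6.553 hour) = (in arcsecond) 6.043e+09. Check: 1 rpm = 0.10471976 rad/s, so 11.86 rpm = 11.86 * 0.10471976 = 1.2419763 rad/s. 1 hour = 3600 s, so 6.553 hour = 6.553 * 3600 = 23590.8 s. Combine: 1.2419763 rad/s * 23590.8 s = 29299.214 rad. 1 arcsecond = 4.8481368e-06 rad, so 29299.214 rad = 29299.214 / 4.8481368e-06 = 6.0433968e+09 arcsecond ≈ 6.043e+09 arcsecond (4 s.f.).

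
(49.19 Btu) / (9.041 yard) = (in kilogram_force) 1 Btu = 1055.0559 J, so 49.19 Btu = 49.19 * 1055.0559 = 51898.197 J. 1 yard = 0.9144 m, so 9.041 yard = 9.041 * 0.9144 = 8.2670904 m. Combine: 51898.197 J / 8.2670904 m = 6277.686 N. 1 kilogram_force = 9.80665 N, so 6277.686 N = 6277.686 / 9.80665 = 640.14582 kilogram_force ≈ 640.1 kilogram_force (4 s.f.). Final answer: 640.1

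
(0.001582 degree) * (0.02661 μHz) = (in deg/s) 4.21e-11. Check: 1 degree = 0.017453293 rad, so 0.001582 degree = 0.001582 * 0.017453293 = 2.7611109e-05 rad. 1 μHz = 1e-06 Hz, so 0.02661 μHz = 0.02661 * 1e-06 = 2.661e-08 Hz. Combine: 2.7611109e-05 rad * 2.661e-08 Hz = 7.347316e-13 rad/s. 1 deg/s = 0.017453293 rad/s, so 7.347316e-13 rad/s = 7.347316e-13 / 0.017453293 = 4.209702e-11 deg/s ≈ 4.21e-11 deg/s (4 s.f.).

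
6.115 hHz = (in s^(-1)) 1 hHz = 100 Hz, so 6.115 hHz = 6.115 * 100 = 611.5 Hz. 611.5 Hz = 611.5 s^(-1). Final answer: 611.5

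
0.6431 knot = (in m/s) 1 knot = 0.51444444 m/s, so 0.6431 knot = 0.6431 * 0.51444444 = 0.33083922 m/s. Result: 0.33083922 m/s ≈ 0.3308 m/s (4 s.f.). Final answer: 0.3308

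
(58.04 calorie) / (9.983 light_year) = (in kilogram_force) 2.622e-16. Check: 1 calorie = 4.184 J, so 58.04 calorie = 58.04 * 4.184 = 242.83936 J. 1 light_year = 9.4607305e+15 m, so 9.983 light_year = 9.983 * 9.4607305e+15 = 9.4446472e+16 m. Combine: 242.83936 J / 9.4446472e+16 m = 2.5711851e-15 N. 1 kilogram_force = 9.80665 N, so 2.5711851e-15 N = 2.5711851e-15 / 9.80665 = 2.6218791e-16 kilogram_force ≈ 2.622e-16 kilogram_force (4 s.f.).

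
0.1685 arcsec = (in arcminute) 0.002808. Check: 1 arcsec = 4.8481368e-06 rad, so 0.1685 arcsec = 0.1685 * 4.8481368e-06 = 8.1691105e-07 rad. 1 arcminute = 0.00029088821 rad, so 8.1691105e-07 rad = 8.1691105e-07 / 0.00029088821 = 0.0028083333 arcminute ≈ 0.002808 arcminute (4 s.f.).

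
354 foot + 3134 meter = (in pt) 9.19e+06. Check: 1 foot = 0.3048 m, so 354 foot = 354 * 0.3048 = 107.8992 m. 3134 meter = 3134 m. Sum: 107.8992 + 3134 = 3241.8992 m. 1 pt = 0.00035277778 m, so 3241.8992 m = 3241.8992 / 0.00035277778 = 9189635.5 pt ≈ 9.19e+06 pt (4 s.f.).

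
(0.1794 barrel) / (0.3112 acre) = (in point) 0.0642. Check: 1 barrel = 0.15898729 m^3, so 0.1794 barrel = 0.1794 * 0.15898729 = 0.028522321 m^3. 1 acre = 4046.8564 m^2, so 0.3112 acre = 0.3112 * 4046.8564 = 1259.3817 m^2. Combine: 0.028522321 m^3 / 1259.3817 m^2 = 2.2647876e-05 m. 1 point = 0.00035277778 m, so 2.2647876e-05 m = 2.2647876e-05 / 0.00035277778 = 0.064198703 point ≈ 0.0642 point (4 s.f.).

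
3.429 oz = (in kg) 0.09721. Check: 1 oz = 0.028349523 kg, so 3.429 oz = 3.429 * 0.028349523 = 0.097210515 kg. Result: 0.097210515 kg ≈ 0.09721 kg (4 s.f.).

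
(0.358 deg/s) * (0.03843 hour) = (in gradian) 55.03. Check: 1 deg/s = 0.017453293 rad/s, so 0.358 deg/s = 0.358 * 0.017453293 = 0.0062482787 rad/s. 1 hour = 3600 s, so 0.03843 hour = 0.03843 * 3600 = 138.348 s. Combine: 0.0062482787 rad/s * 138.348 s = 0.86443686 rad. 1 gradian = 0.015707963 rad, so 0.86443686 rad = 0.86443686 / 0.015707963 = 55.03176 gradian ≈ 55.03 gradian (4 s.f.).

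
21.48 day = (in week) 1 day = 86400 s, so 21.48 day = 21.48 * 86400 = 1855872 s. 1 week = 604800 s, so 1855872 s = 1855872 / 604800 = 3.0685714 week ≈ 3.069 week (4 s.f.). Final answer: 3.069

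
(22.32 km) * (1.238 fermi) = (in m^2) 1 km = 1000 m, so 22.32 km = 22.32 * 1000 = 22320 m. 1 fermi = 1e-15 m, so 1.238 fermi = 1.238 * 1e-15 = 1.238e-15 m. Combine: 22320 m * 1.238e-15 m = 2.763216e-11 m^2. Result: 2.763216e-11 m^2 ≈ 2.763e-11 m^2 (4 s.f.). Final answer: 2.763e-11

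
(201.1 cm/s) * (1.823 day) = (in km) 1 cm/s = 0.01 m/s, so 201.1 cm/s = 201.1 * 0.01 = 2.011 m/s. 1 day = 86400 s, so 1.823 day = 1.823 * 86400 = 157507.2 s. Combine: 2.011 m/s * 157507.2 s = 316746.98 m. 1 km = 1000 m, so 316746.98 m = 316746.98 / 1000 = 316.74698 km ≈ 316.7 km (4 s.f.). Final answer: 316.7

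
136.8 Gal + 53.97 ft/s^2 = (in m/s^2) 17.82. Check: 1 Gal = 0.01 m/s^2, so 136.8 Gal = 136.8 * 0.01 = 1.368 m/s^2. 1 ft/s^2 = 0.3048 m/s^2, so 53.97 ft/s^2 = 53.97 * 0.3048 = 16.450056 m/s^2. Sum: 1.368 + 16.450056 = 17.818056 m/s^2. Result: 17.818056 m/s^2 ≈ 17.82 m/s^2 (4 s.f.).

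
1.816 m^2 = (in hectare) 1 hectare = 10000 m^2, so 1.816 m^2 = 1.816 / 10000 = 0.0001816 hectare. Final answer: 0.0001816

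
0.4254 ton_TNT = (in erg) 1.78e+16. Check: 1 ton_TNT = 4.184e+09 J, so 0.4254 ton_TNT = 0.4254 * 4.184e+09 = 1.7798736e+09 J. 1 erg = 1e-07 J, so 1.7798736e+09 J = 1.7798736e+09 / 1e-07 = 1.7798736e+16 erg ≈ 1.78e+16 erg (4 s.f.).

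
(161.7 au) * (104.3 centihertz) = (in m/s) 1 au = 1.4959787e+11 m, so 161.7 au = 161.7 * 1.4959787e+11 = 2.4189976e+13 m. 1 centihertz = 0.01 Hz, so 104.3 centihertz = 104.3 * 0.01 = 1.043 Hz. Combine: 2.4189976e+13 m * 1.043 Hz = 2.5230145e+13 m/s. Result: 2.5230145e+13 m/s ≈ 2.523e+13 m/s (4 s.f.). Final answer: 2.523e+13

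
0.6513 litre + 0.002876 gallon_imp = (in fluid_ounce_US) 22.47. Check: 1 litre = 0.001 m^3, so 0.6513 litre = 0.6513 * 0.001 = 0.0006513 m^3. 1 gallon_imp = 0.00454609 m^3, so 0.002876 gallon_imp = 0.002876 * 0.00454609 = 1.3074555e-05 m^3. Sum: 0.0006513 + 1.3074555e-05 = 0.00066437455 m^3. 1 fluid_ounce_US = 2.957353e-05 m^3, so 0.00066437455 m^3 = 0.00066437455 / 2.957353e-05 = 22.465176 fluid_ounce_US ≈ 22.47 fluid_ounce_US (4 s.f.).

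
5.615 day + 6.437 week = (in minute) 1 day = 86400 s, so 5.615 day = 5.615 * 86400 = 485136 s. 1 week = 604800 s, so 6.437 week = 6.437 * 604800 = 3893097.6 s. Sum: 485136 + 3893097.6 = 4378233.6 s. 1 minute = 60 s, so 4378233.6 s = 4378233.6 / 60 = 72970.56 minute ≈ 7.297e+04 minute (4 s.f.). Final answer: 7.297e+04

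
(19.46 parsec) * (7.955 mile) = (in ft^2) 1 parsec = 3.0856776e+16 m, so 19.46 parsec = 19.46 * 3.0856776e+16 = 6.0047286e+17 m. 1 mile = 1609.344 m, so 7.955 mile = 7.955 * 1609.344 = 12802.332 m. Combine: 6.0047286e+17 m * 12802.332 m = 7.6874526e+21 m^2. 1 ft^2 = 0.09290304 m^2, so 7.6874526e+21 m^2 = 7.6874526e+21 / 0.09290304 = 8.2747051e+22 ft^2 ≈ 8.275e+22 ft^2 (4 s.f.). Final answer: 8.275e+22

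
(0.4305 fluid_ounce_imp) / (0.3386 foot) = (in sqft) 0.001276. Check: 1 fluid_ounce_imp = 2.8413063e-05 m^3, so 0.4305 fluid_ounce_imp = 0.4305 * 2.8413063e-05 = 1.2231823e-05 m^3. 1 foot = 0.3048 m, so 0.3386 foot = 0.3386 * 0.3048 = 0.10320528 m. Combine: 1.2231823e-05 m^3 / 0.10320528 m = 0.00011851936 m^2. 1 sqft = 0.09290304 m^2, so 0.00011851936 m^2 = 0.00011851936 / 0.09290304 = 0.0012757317 sqft ≈ 0.001276 sqft (4 s.f.).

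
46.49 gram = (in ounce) 1 gram = 0.001 kg, so 46.49 gram = 46.49 * 0.001 = 0.04649 kg. 1 ounce = 0.028349523 kg, so 0.04649 kg = 0.04649 / 0.028349523 = 1.6398865 ounce ≈ 1.64 ounce (4 s.f.). Final answer: 1.64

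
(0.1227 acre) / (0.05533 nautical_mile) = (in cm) 1 acre = 4046.8564 m^2, so 0.1227 acre = 0.1227 * 4046.8564 = 496.54928 m^2. 1 nautical_mile = 1852 m, so 0.05533 nautical_mile = 0.05533 * 1852 = 102.47116 m. Combine: 496.54928 m^2 / 102.47116 m = 4.8457467 m. 1 cm = 0.01 m, so 4.8457467 m = 4.8457467 / 0.01 = 484.57467 cm ≈ 484.6 cm (4 s.f.). Final answer: 484.6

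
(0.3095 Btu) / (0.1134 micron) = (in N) 1 Btu = 1055.0559 J, so 0.3095 Btu = 0.3095 * 1055.0559 = 326.53979 J. 1 micron = 1e-06 m, so 0.1134 micron = 0.1134 * 1e-06 = 1.134e-07 m. Combine: 326.53979 J / 1.134e-07 m = 2.8795396e+09 N. Result: 2.8795396e+09 N ≈ 2.88e+09 N (4 s.f.). Final answer: 2.88e+09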